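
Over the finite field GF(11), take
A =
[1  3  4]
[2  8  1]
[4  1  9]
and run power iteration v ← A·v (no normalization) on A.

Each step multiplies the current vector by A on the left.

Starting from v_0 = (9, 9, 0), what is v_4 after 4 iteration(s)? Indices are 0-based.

v_0 = (9, 9, 0).
v_1 = A·v_0 = (3, 2, 1).
v_2 = A·v_1 = (2, 1, 1).
v_3 = A·v_2 = (9, 2, 7).
v_4 = A·v_3 = (10, 8, 2).

v_4 = (10, 8, 2)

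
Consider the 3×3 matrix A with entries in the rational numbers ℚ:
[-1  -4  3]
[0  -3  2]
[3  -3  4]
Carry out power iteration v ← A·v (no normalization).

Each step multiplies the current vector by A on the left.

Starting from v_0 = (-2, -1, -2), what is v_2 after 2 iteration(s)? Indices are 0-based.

v_0 = (-2, -1, -2).
v_1 = A·v_0 = (0, -1, -11).
v_2 = A·v_1 = (-29, -19, -41).

v_2 = (-29, -19, -41)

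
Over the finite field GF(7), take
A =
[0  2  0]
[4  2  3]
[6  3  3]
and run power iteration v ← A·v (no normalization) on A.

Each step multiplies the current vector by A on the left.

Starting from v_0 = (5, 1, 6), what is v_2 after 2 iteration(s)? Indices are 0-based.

v_2 = (3, 3, 5)

v_0 = (5, 1, 6).
v_1 = A·v_0 = (2, 5, 2).
v_2 = A·v_1 = (3, 3, 5).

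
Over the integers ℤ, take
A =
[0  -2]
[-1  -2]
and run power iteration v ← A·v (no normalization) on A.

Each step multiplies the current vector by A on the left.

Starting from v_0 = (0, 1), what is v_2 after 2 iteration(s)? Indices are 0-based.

v_0 = (0, 1).
v_1 = A·v_0 = (-2, -2).
v_2 = A·v_1 = (4, 6).

v_2 = (4, 6)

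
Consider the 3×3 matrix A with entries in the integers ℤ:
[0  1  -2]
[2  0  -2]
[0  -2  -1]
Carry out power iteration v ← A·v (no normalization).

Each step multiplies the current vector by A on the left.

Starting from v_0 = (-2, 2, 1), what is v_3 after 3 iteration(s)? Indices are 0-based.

v_0 = (-2, 2, 1).
v_1 = A·v_0 = (0, -6, -5).
v_2 = A·v_1 = (4, 10, 17).
v_3 = A·v_2 = (-24, -26, -37).

v_3 = (-24, -26, -37)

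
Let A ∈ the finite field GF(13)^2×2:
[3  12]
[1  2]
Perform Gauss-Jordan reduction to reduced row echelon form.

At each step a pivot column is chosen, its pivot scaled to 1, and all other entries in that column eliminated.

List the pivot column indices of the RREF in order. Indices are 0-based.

pivot(0,0)=3: scale R0 → (1, 4)
  clear (1,0): R1 −= (1)R0 → (0, 11)
pivot(1,1)=11: scale R1 → (0, 1)
  clear (0,1): R0 −= (4)R1 → (1, 0)

pivot columns: 0, 1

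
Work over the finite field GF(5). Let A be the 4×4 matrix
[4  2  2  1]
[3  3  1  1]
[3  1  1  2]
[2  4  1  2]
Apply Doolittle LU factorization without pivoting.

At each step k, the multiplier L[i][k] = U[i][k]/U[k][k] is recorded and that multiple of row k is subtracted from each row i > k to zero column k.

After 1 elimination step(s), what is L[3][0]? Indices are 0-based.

L[3][0] = 3

k=0: U[0][0]=4
  eliminate (1,0): mult=2, new row 1: (0, 4, 2, 4); set L[1][0]=2
  eliminate (2,0): mult=2, new row 2: (0, 2, 2, 0); set L[2][0]=2
  eliminate (3,0): mult=3, new row 3: (0, 3, 0, 4); set L[3][0]=3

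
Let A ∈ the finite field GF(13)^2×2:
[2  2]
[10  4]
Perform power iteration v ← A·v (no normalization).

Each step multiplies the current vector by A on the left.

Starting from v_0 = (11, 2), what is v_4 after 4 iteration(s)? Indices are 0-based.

v_4 = (5, 4)

v_0 = (11, 2).
v_1 = A·v_0 = (0, 1).
v_2 = A·v_1 = (2, 4).
v_3 = A·v_2 = (12, 10).
v_4 = A·v_3 = (5, 4).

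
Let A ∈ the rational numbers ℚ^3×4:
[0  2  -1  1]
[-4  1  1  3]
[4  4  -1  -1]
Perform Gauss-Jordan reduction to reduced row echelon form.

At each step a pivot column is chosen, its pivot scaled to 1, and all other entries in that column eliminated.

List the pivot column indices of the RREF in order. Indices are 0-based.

pivot columns: 0, 1, 2

pivot(0,0): swap R0↔R1
pivot(0,0)=-4: scale R0 → (1, -1/4, -1/4, -3/4)
  clear (2,0): R2 −= (4)R0 → (0, 5, 0, 2)
pivot(1,1)=2: scale R1 → (0, 1, -1/2, 1/2)
  clear (0,1): R0 −= (-1/4)R1 → (1, 0, -3/8, -5/8)
  clear (2,1): R2 −= (5)R1 → (0, 0, 5/2, -1/2)
pivot(2,2)=5/2: scale R2 → (0, 0, 1, -1/5)
  clear (0,2): R0 −= (-3/8)R2 → (1, 0, 0, -7/10)
  clear (1,2): R1 −= (-1/2)R2 → (0, 1, 0, 2/5)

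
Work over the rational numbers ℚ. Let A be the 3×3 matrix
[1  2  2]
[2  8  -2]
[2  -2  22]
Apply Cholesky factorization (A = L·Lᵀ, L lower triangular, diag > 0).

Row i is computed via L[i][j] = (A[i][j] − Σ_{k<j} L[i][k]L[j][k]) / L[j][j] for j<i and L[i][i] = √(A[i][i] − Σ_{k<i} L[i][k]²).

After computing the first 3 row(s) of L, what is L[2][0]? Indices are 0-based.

L[2][0] = 2

Step 1: L[0][0] = √(1) = 1.
  L[1][0] = (2) / L[0][0] = 2.
Step 2: L[1][1] = √(4) = 2.
  L[2][0] = (2) / L[0][0] = 2.
  L[2][1] = (-6) / L[1][1] = -3.
Step 3: L[2][2] = √(9) = 3.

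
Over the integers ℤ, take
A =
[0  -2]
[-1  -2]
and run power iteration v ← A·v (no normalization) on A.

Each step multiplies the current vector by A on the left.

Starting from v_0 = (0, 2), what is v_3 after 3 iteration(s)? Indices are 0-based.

v_3 = (-24, -32)

v_0 = (0, 2).
v_1 = A·v_0 = (-4, -4).
v_2 = A·v_1 = (8, 12).
v_3 = A·v_2 = (-24, -32).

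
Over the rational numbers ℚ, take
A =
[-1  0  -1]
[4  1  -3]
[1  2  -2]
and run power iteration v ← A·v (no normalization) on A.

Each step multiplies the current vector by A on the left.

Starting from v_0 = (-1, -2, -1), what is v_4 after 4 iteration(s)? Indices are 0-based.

v_4 = (-22, -75, -29)

v_0 = (-1, -2, -1).
v_1 = A·v_0 = (2, -3, -3).
v_2 = A·v_1 = (1, 14, 2).
v_3 = A·v_2 = (-3, 12, 25).
v_4 = A·v_3 = (-22, -75, -29).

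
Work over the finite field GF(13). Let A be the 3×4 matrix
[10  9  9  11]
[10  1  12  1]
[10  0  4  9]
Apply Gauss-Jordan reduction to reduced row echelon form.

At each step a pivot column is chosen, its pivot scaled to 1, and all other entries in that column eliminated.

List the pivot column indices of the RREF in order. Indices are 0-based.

pivot columns: 0, 1, 2

pivot(0,0)=10: scale R0 → (1, 10, 10, 5)
  clear (1,0): R1 −= (10)R0 → (0, 5, 3, 3)
  clear (2,0): R2 −= (10)R0 → (0, 4, 8, 11)
pivot(1,1)=5: scale R1 → (0, 1, 11, 11)
  clear (0,1): R0 −= (10)R1 → (1, 0, 4, 12)
  clear (2,1): R2 −= (4)R1 → (0, 0, 3, 6)
pivot(2,2)=3: scale R2 → (0, 0, 1, 2)
  clear (0,2): R0 −= (4)R2 → (1, 0, 0, 4)
  clear (1,2): R1 −= (11)R2 → (0, 1, 0, 2)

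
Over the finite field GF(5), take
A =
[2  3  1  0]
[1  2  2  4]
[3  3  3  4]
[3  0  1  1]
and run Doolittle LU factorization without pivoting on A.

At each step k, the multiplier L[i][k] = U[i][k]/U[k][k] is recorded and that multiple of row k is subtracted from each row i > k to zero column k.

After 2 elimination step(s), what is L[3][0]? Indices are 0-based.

k=0: U[0][0]=2
  eliminate (1,0): mult=3, new row 1: (0, 3, 4, 4); set L[1][0]=3
  eliminate (2,0): mult=4, new row 2: (0, 1, 4, 4); set L[2][0]=4
  eliminate (3,0): mult=4, new row 3: (0, 3, 2, 1); set L[3][0]=4
k=1: U[1][1]=3
  eliminate (2,1): mult=2, new row 2: (0, 0, 1, 1); set L[2][1]=2
  eliminate (3,1): mult=1, new row 3: (0, 0, 3, 2); set L[3][1]=1

L[3][0] = 4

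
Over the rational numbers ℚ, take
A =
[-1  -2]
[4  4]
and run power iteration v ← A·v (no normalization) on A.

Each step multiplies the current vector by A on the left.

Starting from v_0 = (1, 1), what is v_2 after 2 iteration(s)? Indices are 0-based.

v_2 = (-13, 20)

v_0 = (1, 1).
v_1 = A·v_0 = (-3, 8).
v_2 = A·v_1 = (-13, 20).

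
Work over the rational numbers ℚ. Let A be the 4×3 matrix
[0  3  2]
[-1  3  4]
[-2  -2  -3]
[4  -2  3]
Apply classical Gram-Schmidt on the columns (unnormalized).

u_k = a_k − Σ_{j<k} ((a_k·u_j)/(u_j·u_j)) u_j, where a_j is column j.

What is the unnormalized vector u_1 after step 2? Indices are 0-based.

u_1 = (3, 8/3, -8/3, -2/3)

Step 1: u_0 = a_0 = (0, -1, -2, 4).
Step 2: u_1 = a_1 − (-1/3)·u_0 = (3, 8/3, -8/3, -2/3).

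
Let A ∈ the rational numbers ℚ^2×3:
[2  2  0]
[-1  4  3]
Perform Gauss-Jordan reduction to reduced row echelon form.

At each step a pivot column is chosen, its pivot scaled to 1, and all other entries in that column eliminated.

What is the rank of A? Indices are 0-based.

rank = 2

pivot(0,0)=2: scale R0 → (1, 1, 0)
  clear (1,0): R1 −= (-1)R0 → (0, 5, 3)
pivot(1,1)=5: scale R1 → (0, 1, 3/5)
  clear (0,1): R0 −= (1)R1 → (1, 0, -3/5)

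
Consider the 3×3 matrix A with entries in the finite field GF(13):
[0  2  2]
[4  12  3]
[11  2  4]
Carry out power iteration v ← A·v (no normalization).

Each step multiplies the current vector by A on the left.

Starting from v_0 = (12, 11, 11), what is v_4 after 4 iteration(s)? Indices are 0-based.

v_0 = (12, 11, 11).
v_1 = A·v_0 = (5, 5, 3).
v_2 = A·v_1 = (3, 11, 12).
v_3 = A·v_2 = (7, 11, 12).
v_4 = A·v_3 = (7, 1, 4).

v_4 = (7, 1, 4)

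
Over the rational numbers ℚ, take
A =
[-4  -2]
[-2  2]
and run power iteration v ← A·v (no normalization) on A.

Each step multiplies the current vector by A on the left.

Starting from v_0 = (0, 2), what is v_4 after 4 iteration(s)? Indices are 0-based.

v_0 = (0, 2).
v_1 = A·v_0 = (-4, 4).
v_2 = A·v_1 = (8, 16).
v_3 = A·v_2 = (-64, 16).
v_4 = A·v_3 = (224, 160).

v_4 = (224, 160)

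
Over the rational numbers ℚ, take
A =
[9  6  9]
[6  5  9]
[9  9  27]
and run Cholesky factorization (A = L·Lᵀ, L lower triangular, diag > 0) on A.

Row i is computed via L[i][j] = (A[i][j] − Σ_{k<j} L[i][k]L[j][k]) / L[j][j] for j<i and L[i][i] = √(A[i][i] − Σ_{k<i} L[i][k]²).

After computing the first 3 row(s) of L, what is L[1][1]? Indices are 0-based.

L[1][1] = 1

Step 1: L[0][0] = √(9) = 3.
  L[1][0] = (6) / L[0][0] = 2.
Step 2: L[1][1] = √(1) = 1.
  L[2][0] = (9) / L[0][0] = 3.
  L[2][1] = (3) / L[1][1] = 3.
Step 3: L[2][2] = √(9) = 3.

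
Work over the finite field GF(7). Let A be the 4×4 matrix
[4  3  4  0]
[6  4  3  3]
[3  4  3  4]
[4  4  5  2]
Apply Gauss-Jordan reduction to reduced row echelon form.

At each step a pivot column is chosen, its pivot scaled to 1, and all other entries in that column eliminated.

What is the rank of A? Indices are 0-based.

rank = 4

step 1: normalize row 0 (÷4) = (1, 6, 1, 0)
  row 1: subtract 6×row0 = (0, 3, 4, 3)
  row 2: subtract 3×row0 = (0, 0, 0, 4)
  row 3: subtract 4×row0 = (0, 1, 1, 2)
step 2: normalize row 1 (÷3) = (0, 1, 6, 1)
  row 0: subtract 6×row1 = (1, 0, 0, 1)
  row 3: subtract 1×row1 = (0, 0, 2, 1)
step 3: exchange rows 2,3
step 3: normalize row 2 (÷2) = (0, 0, 1, 4)
  row 1: subtract 6×row2 = (0, 1, 0, 5)
step 4: normalize row 3 (÷4) = (0, 0, 0, 1)
  row 0: subtract 1×row3 = (1, 0, 0, 0)
  row 1: subtract 5×row3 = (0, 1, 0, 0)
  row 2: subtract 4×row3 = (0, 0, 1, 0)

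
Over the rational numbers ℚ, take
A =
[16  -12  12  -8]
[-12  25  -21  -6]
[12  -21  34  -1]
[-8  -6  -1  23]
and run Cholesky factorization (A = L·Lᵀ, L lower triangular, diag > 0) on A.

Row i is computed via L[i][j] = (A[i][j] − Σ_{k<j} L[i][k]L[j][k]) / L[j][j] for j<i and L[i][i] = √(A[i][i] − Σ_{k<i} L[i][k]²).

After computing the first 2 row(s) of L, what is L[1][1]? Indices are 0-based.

Step 1: L[0][0] = √(16) = 4.
  L[1][0] = (-12) / L[0][0] = -3.
Step 2: L[1][1] = √(16) = 4.

L[1][1] = 4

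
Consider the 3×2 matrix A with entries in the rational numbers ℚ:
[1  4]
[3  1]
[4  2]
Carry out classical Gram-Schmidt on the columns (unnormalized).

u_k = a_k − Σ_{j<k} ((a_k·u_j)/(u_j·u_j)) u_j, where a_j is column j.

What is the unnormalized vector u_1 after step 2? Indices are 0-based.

u_1 = (89/26, -19/26, -4/13)

Step 1: u_0 = a_0 = (1, 3, 4).
Step 2: u_1 = a_1 − (15/26)·u_0 = (89/26, -19/26, -4/13).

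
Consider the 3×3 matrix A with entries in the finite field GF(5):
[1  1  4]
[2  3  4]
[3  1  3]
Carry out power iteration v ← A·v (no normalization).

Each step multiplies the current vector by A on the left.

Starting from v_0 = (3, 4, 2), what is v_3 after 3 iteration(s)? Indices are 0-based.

v_0 = (3, 4, 2).
v_1 = A·v_0 = (0, 1, 4).
v_2 = A·v_1 = (2, 4, 3).
v_3 = A·v_2 = (3, 3, 4).

v_3 = (3, 3, 4)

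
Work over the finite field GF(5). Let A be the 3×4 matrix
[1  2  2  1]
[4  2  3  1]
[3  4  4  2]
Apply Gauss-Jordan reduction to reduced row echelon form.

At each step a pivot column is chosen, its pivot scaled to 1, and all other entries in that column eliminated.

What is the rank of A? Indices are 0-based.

[1] R0 /= 1  ⇒  (1, 2, 2, 1)
     R1 -= 4·R0  ⇒  (0, 4, 0, 2)
     R2 -= 3·R0  ⇒  (0, 3, 3, 4)
[2] R1 /= 4  ⇒  (0, 1, 0, 3)
     R0 -= 2·R1  ⇒  (1, 0, 2, 0)
     R2 -= 3·R1  ⇒  (0, 0, 3, 0)
[3] R2 /= 3  ⇒  (0, 0, 1, 0)
     R0 -= 2·R2  ⇒  (1, 0, 0, 0)

rank = 3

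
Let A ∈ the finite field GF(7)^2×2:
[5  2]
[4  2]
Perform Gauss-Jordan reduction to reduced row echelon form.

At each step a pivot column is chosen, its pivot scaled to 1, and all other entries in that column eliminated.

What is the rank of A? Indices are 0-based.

pivot(0,0)=5: scale R0 → (1, 6)
  clear (1,0): R1 −= (4)R0 → (0, 6)
pivot(1,1)=6: scale R1 → (0, 1)
  clear (0,1): R0 −= (6)R1 → (1, 0)

rank = 2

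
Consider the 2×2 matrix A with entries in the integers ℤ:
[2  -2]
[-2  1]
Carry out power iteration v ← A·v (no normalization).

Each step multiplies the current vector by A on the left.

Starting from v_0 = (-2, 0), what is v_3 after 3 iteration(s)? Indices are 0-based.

v_0 = (-2, 0).
v_1 = A·v_0 = (-4, 4).
v_2 = A·v_1 = (-16, 12).
v_3 = A·v_2 = (-56, 44).

v_3 = (-56, 44)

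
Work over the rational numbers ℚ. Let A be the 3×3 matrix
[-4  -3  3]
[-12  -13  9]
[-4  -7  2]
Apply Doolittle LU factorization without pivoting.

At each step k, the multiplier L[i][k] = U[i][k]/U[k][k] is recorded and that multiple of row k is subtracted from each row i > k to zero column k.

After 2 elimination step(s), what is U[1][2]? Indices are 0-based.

U[1][2] = 0

[col 0] pivot -4
  R1 -= 3*R0 → (0, -4, 0)  (L[1][0] := 3)
  R2 -= 1*R0 → (0, -4, -1)  (L[2][0] := 1)
[col 1] pivot -4
  R2 -= 1*R1 → (0, 0, -1)  (L[2][1] := 1)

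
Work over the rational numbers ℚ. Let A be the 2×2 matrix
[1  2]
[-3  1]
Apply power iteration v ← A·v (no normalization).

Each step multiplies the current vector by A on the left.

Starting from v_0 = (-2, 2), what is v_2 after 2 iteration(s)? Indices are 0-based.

v_0 = (-2, 2).
v_1 = A·v_0 = (2, 8).
v_2 = A·v_1 = (18, 2).

v_2 = (18, 2)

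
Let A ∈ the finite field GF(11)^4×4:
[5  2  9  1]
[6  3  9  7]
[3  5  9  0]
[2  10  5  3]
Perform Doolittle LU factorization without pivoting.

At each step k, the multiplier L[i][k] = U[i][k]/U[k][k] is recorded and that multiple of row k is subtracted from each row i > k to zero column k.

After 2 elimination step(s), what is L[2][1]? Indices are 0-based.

k=0: U[0][0]=5
  eliminate (1,0): mult=10, new row 1: (0, 5, 7, 8); set L[1][0]=10
  eliminate (2,0): mult=5, new row 2: (0, 6, 8, 6); set L[2][0]=5
  eliminate (3,0): mult=7, new row 3: (0, 7, 8, 7); set L[3][0]=7
k=1: U[1][1]=5
  eliminate (2,1): mult=10, new row 2: (0, 0, 4, 3); set L[2][1]=10
  eliminate (3,1): mult=8, new row 3: (0, 0, 7, 9); set L[3][1]=8

L[2][1] = 10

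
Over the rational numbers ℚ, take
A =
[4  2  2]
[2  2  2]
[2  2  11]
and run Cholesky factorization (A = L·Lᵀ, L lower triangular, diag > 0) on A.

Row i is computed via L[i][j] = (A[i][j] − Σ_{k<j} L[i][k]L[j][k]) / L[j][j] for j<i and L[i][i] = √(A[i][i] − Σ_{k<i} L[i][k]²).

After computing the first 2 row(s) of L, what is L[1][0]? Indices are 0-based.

Step 1: L[0][0] = √(4) = 2.
  L[1][0] = (2) / L[0][0] = 1.
Step 2: L[1][1] = √(1) = 1.

L[1][0] = 1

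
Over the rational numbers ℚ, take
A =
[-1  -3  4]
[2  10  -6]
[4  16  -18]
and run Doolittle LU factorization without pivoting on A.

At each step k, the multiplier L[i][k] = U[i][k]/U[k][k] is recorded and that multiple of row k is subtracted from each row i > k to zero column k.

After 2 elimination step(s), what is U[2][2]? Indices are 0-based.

U[2][2] = -4

Step 1: pivot at (0,0) is -1.
  row1 ← row1 − (-2)·row0  ⇒  L[1][0]=-2, U row1=(0, 4, 2)
  row2 ← row2 − (-4)·row0  ⇒  L[2][0]=-4, U row2=(0, 4, -2)
Step 2: pivot at (1,1) is 4.
  row2 ← row2 − (1)·row1  ⇒  L[2][1]=1, U row2=(0, 0, -4)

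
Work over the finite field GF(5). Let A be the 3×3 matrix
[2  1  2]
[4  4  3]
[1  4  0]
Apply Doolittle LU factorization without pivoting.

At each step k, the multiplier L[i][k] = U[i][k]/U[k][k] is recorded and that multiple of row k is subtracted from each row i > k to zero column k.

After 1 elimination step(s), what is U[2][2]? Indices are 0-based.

[col 0] pivot 2
  R1 -= 2*R0 → (0, 2, 4)  (L[1][0] := 2)
  R2 -= 3*R0 → (0, 1, 4)  (L[2][0] := 3)

U[2][2] = 4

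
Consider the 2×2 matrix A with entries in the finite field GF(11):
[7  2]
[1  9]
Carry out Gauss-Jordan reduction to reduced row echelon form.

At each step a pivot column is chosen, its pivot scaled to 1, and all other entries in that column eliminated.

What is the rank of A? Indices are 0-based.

rank = 2

[1] R0 /= 7  ⇒  (1, 5)
     R1 -= 1·R0  ⇒  (0, 4)
[2] R1 /= 4  ⇒  (0, 1)
     R0 -= 5·R1  ⇒  (1, 0)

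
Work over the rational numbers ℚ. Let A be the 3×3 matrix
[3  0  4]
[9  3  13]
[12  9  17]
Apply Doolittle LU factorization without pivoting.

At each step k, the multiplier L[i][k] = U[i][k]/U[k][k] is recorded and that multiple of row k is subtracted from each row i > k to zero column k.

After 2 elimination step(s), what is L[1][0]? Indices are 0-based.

k=0: U[0][0]=3
  eliminate (1,0): mult=3, new row 1: (0, 3, 1); set L[1][0]=3
  eliminate (2,0): mult=4, new row 2: (0, 9, 1); set L[2][0]=4
k=1: U[1][1]=3
  eliminate (2,1): mult=3, new row 2: (0, 0, -2); set L[2][1]=3

L[1][0] = 3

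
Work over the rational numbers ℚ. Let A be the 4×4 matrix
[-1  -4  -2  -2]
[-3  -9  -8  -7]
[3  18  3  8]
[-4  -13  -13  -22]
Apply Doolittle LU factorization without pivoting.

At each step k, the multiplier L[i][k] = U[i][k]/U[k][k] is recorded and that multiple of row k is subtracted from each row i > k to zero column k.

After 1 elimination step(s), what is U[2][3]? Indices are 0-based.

U[2][3] = 2

Step 1: pivot at (0,0) is -1.
  row1 ← row1 − (3)·row0  ⇒  L[1][0]=3, U row1=(0, 3, -2, -1)
  row2 ← row2 − (-3)·row0  ⇒  L[2][0]=-3, U row2=(0, 6, -3, 2)
  row3 ← row3 − (4)·row0  ⇒  L[3][0]=4, U row3=(0, 3, -5, -14)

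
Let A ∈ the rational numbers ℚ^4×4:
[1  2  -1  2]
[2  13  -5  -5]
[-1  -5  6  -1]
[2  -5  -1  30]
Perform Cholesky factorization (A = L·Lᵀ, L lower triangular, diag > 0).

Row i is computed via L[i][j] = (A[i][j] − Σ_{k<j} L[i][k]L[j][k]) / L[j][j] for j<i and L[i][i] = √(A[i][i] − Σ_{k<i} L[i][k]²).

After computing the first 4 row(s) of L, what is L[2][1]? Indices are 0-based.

Step 1: L[0][0] = √(1) = 1.
  L[1][0] = (2) / L[0][0] = 2.
Step 2: L[1][1] = √(9) = 3.
  L[2][0] = (-1) / L[0][0] = -1.
  L[2][1] = (-3) / L[1][1] = -1.
Step 3: L[2][2] = √(4) = 2.
  L[3][0] = (2) / L[0][0] = 2.
  L[3][1] = (-9) / L[1][1] = -3.
  L[3][2] = (-2) / L[2][2] = -1.
Step 4: L[3][3] = √(16) = 4.

L[2][1] = -1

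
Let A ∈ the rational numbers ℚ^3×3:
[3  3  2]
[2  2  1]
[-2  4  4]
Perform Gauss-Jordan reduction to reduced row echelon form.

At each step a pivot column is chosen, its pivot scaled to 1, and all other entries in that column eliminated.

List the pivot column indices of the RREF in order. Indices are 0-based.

step 1: normalize row 0 (÷3) = (1, 1, 2/3)
  row 1: subtract 2×row0 = (0, 0, -1/3)
  row 2: subtract -2×row0 = (0, 6, 16/3)
step 2: exchange rows 1,2
step 2: normalize row 1 (÷6) = (0, 1, 8/9)
  row 0: subtract 1×row1 = (1, 0, -2/9)
step 3: normalize row 2 (÷-1/3) = (0, 0, 1)
  row 0: subtract -2/9×row2 = (1, 0, 0)
  row 1: subtract 8/9×row2 = (0, 1, 0)

pivot columns: 0, 1, 2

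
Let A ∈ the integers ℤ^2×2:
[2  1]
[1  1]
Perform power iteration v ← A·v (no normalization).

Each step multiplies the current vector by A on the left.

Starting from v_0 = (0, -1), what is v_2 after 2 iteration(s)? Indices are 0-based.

v_2 = (-3, -2)

v_0 = (0, -1).
v_1 = A·v_0 = (-1, -1).
v_2 = A·v_1 = (-3, -2).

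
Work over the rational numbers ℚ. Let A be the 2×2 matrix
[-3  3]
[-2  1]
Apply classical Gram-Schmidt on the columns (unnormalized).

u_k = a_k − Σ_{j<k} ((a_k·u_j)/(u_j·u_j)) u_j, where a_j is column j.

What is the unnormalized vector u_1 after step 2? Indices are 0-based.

u_1 = (6/13, -9/13)

Step 1: u_0 = a_0 = (-3, -2).
Step 2: u_1 = a_1 − (-11/13)·u_0 = (6/13, -9/13).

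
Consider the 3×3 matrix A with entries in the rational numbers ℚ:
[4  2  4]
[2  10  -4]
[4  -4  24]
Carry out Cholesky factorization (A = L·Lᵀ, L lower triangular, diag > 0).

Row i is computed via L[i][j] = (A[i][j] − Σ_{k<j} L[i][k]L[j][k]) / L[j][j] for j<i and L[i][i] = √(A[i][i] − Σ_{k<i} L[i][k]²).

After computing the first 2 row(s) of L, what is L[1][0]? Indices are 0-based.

Step 1: L[0][0] = √(4) = 2.
  L[1][0] = (2) / L[0][0] = 1.
Step 2: L[1][1] = √(9) = 3.

L[1][0] = 1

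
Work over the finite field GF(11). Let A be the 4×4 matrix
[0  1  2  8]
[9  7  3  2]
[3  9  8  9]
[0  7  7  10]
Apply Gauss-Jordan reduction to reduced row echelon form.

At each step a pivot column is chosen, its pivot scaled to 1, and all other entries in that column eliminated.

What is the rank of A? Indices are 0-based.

[1] R0 <-> R1
[1] R0 /= 9  ⇒  (1, 2, 4, 10)
     R2 -= 3·R0  ⇒  (0, 3, 7, 1)
[2] R1 /= 1  ⇒  (0, 1, 2, 8)
     R0 -= 2·R1  ⇒  (1, 0, 0, 5)
     R2 -= 3·R1  ⇒  (0, 0, 1, 10)
     R3 -= 7·R1  ⇒  (0, 0, 4, 9)
[3] R2 /= 1  ⇒  (0, 0, 1, 10)
     R1 -= 2·R2  ⇒  (0, 1, 0, 10)
     R3 -= 4·R2  ⇒  (0, 0, 0, 2)
[4] R3 /= 2  ⇒  (0, 0, 0, 1)
     R0 -= 5·R3  ⇒  (1, 0, 0, 0)
     R1 -= 10·R3  ⇒  (0, 1, 0, 0)
     R2 -= 10·R3  ⇒  (0, 0, 1, 0)

rank = 4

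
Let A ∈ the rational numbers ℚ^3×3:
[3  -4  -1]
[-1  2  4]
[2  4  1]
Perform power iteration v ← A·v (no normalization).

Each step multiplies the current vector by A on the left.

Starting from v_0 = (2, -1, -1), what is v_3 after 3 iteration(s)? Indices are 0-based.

v_0 = (2, -1, -1).
v_1 = A·v_0 = (11, -8, -1).
v_2 = A·v_1 = (66, -31, -11).
v_3 = A·v_2 = (333, -172, -3).

v_3 = (333, -172, -3)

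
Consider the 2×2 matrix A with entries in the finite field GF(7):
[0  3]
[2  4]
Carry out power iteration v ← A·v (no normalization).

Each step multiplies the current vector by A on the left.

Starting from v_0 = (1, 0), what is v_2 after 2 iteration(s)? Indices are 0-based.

v_2 = (6, 1)

v_0 = (1, 0).
v_1 = A·v_0 = (0, 2).
v_2 = A·v_1 = (6, 1).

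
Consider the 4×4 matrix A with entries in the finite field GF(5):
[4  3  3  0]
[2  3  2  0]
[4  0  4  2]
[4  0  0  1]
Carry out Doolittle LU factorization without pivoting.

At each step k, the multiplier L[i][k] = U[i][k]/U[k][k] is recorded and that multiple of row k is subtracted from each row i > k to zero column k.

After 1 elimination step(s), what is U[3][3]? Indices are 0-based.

k=0: U[0][0]=4
  eliminate (1,0): mult=3, new row 1: (0, 4, 3, 0); set L[1][0]=3
  eliminate (2,0): mult=1, new row 2: (0, 2, 1, 2); set L[2][0]=1
  eliminate (3,0): mult=1, new row 3: (0, 2, 2, 1); set L[3][0]=1

U[3][3] = 1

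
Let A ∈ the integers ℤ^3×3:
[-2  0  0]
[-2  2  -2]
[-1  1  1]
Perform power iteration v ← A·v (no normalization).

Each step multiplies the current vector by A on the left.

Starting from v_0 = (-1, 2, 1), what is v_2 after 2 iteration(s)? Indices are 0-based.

v_0 = (-1, 2, 1).
v_1 = A·v_0 = (2, 4, 4).
v_2 = A·v_1 = (-4, -4, 6).

v_2 = (-4, -4, 6)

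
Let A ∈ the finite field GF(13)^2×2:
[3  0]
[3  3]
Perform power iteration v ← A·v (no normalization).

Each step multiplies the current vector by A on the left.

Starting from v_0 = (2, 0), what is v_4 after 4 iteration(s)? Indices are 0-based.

v_4 = (6, 11)

v_0 = (2, 0).
v_1 = A·v_0 = (6, 6).
v_2 = A·v_1 = (5, 10).
v_3 = A·v_2 = (2, 6).
v_4 = A·v_3 = (6, 11).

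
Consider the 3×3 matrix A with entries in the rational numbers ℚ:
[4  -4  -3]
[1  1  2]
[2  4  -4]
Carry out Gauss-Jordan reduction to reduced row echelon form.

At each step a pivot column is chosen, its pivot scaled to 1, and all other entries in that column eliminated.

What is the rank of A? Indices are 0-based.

rank = 3

step 1: normalize row 0 (÷4) = (1, -1, -3/4)
  row 1: subtract 1×row0 = (0, 2, 11/4)
  row 2: subtract 2×row0 = (0, 6, -5/2)
step 2: normalize row 1 (÷2) = (0, 1, 11/8)
  row 0: subtract -1×row1 = (1, 0, 5/8)
  row 2: subtract 6×row1 = (0, 0, -43/4)
step 3: normalize row 2 (÷-43/4) = (0, 0, 1)
  row 0: subtract 5/8×row2 = (1, 0, 0)
  row 1: subtract 11/8×row2 = (0, 1, 0)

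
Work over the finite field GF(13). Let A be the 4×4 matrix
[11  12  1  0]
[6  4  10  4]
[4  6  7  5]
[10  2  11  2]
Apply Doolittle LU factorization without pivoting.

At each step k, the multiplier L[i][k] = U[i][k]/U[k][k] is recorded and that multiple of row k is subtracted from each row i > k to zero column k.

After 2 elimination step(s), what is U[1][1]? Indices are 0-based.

U[1][1] = 1

[col 0] pivot 11
  R1 -= 10*R0 → (0, 1, 0, 4)  (L[1][0] := 10)
  R2 -= 11*R0 → (0, 4, 9, 5)  (L[2][0] := 11)
  R3 -= 8*R0 → (0, 10, 3, 2)  (L[3][0] := 8)
[col 1] pivot 1
  R2 -= 4*R1 → (0, 0, 9, 2)  (L[2][1] := 4)
  R3 -= 10*R1 → (0, 0, 3, 1)  (L[3][1] := 10)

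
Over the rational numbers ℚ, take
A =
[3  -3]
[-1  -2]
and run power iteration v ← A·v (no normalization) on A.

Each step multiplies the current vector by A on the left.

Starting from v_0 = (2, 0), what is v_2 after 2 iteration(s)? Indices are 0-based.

v_0 = (2, 0).
v_1 = A·v_0 = (6, -2).
v_2 = A·v_1 = (24, -2).

v_2 = (24, -2)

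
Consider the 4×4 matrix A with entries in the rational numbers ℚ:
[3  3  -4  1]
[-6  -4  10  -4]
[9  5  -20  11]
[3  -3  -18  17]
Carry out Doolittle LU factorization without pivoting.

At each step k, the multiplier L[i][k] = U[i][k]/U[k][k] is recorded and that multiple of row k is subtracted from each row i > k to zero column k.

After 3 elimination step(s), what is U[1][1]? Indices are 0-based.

U[1][1] = 2

[col 0] pivot 3
  R1 -= -2*R0 → (0, 2, 2, -2)  (L[1][0] := -2)
  R2 -= 3*R0 → (0, -4, -8, 8)  (L[2][0] := 3)
  R3 -= 1*R0 → (0, -6, -14, 16)  (L[3][0] := 1)
[col 1] pivot 2
  R2 -= -2*R1 → (0, 0, -4, 4)  (L[2][1] := -2)
  R3 -= -3*R1 → (0, 0, -8, 10)  (L[3][1] := -3)
[col 2] pivot -4
  R3 -= 2*R2 → (0, 0, 0, 2)  (L[3][2] := 2)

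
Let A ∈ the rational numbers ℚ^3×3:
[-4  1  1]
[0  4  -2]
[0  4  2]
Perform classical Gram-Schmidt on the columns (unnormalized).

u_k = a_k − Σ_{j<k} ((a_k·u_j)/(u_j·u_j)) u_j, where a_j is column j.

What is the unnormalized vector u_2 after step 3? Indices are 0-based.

u_2 = (0, -2, 2)

Step 1: u_0 = a_0 = (-4, 0, 0).
Step 2: u_1 = a_1 − (-1/4)·u_0 = (0, 4, 4).
Step 3: u_2 = a_2 − (-1/4)·u_0 − (0)·u_1 = (0, -2, 2).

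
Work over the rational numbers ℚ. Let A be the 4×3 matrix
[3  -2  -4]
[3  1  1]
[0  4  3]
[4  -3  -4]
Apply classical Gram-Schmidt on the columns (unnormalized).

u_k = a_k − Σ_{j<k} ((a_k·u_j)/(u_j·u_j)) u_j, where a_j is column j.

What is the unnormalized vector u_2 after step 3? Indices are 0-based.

u_2 = (-307/265, 271/265, -201/265, 27/265)

Step 1: u_0 = a_0 = (3, 3, 0, 4).
Step 2: u_1 = a_1 − (-15/34)·u_0 = (-23/34, 79/34, 4, -21/17).
Step 3: u_2 = a_2 − (-25/34)·u_0 − (249/265)·u_1 = (-307/265, 271/265, -201/265, 27/265).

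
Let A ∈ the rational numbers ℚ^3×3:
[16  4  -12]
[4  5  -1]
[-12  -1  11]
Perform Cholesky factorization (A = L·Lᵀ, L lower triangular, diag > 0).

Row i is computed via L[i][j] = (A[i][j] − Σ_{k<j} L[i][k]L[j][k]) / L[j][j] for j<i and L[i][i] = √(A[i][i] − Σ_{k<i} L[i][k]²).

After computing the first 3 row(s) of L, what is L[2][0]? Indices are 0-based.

Step 1: L[0][0] = √(16) = 4.
  L[1][0] = (4) / L[0][0] = 1.
Step 2: L[1][1] = √(4) = 2.
  L[2][0] = (-12) / L[0][0] = -3.
  L[2][1] = (2) / L[1][1] = 1.
Step 3: L[2][2] = √(1) = 1.

L[2][0] = -3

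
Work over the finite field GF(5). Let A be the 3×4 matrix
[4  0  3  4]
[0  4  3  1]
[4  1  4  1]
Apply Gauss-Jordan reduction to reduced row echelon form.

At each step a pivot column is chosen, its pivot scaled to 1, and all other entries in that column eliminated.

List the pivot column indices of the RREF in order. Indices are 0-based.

[1] R0 /= 4  ⇒  (1, 0, 2, 1)
     R2 -= 4·R0  ⇒  (0, 1, 1, 2)
[2] R1 /= 4  ⇒  (0, 1, 2, 4)
     R2 -= 1·R1  ⇒  (0, 0, 4, 3)
[3] R2 /= 4  ⇒  (0, 0, 1, 2)
     R0 -= 2·R2  ⇒  (1, 0, 0, 2)
     R1 -= 2·R2  ⇒  (0, 1, 0, 0)

pivot columns: 0, 1, 2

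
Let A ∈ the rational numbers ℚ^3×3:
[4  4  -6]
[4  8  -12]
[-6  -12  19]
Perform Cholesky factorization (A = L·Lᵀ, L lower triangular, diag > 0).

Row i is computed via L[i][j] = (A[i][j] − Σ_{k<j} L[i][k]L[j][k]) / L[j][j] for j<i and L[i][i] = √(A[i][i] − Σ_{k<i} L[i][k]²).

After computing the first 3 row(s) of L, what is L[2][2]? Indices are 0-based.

Step 1: L[0][0] = √(4) = 2.
  L[1][0] = (4) / L[0][0] = 2.
Step 2: L[1][1] = √(4) = 2.
  L[2][0] = (-6) / L[0][0] = -3.
  L[2][1] = (-6) / L[1][1] = -3.
Step 3: L[2][2] = √(1) = 1.

L[2][2] = 1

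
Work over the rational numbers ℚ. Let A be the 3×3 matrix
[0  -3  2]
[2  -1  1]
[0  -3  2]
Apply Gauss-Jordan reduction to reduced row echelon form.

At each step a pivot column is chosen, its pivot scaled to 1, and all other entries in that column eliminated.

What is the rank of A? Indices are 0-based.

step 1: exchange rows 0,1
step 1: normalize row 0 (÷2) = (1, -1/2, 1/2)
step 2: normalize row 1 (÷-3) = (0, 1, -2/3)
  row 0: subtract -1/2×row1 = (1, 0, 1/6)
  row 2: subtract -3×row1 = (0, 0, 0)
skip col 2 (zero from row 2)

rank = 2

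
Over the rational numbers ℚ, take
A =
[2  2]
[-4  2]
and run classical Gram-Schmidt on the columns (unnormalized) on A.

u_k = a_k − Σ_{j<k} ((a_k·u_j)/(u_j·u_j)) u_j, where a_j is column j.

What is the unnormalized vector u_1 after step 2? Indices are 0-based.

Step 1: u_0 = a_0 = (2, -4).
Step 2: u_1 = a_1 − (-1/5)·u_0 = (12/5, 6/5).

u_1 = (12/5, 6/5)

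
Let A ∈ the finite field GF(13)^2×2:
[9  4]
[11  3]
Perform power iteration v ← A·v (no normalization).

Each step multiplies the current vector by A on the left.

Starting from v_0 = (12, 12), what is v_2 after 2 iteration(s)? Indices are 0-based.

v_2 = (9, 10)

v_0 = (12, 12).
v_1 = A·v_0 = (0, 12).
v_2 = A·v_1 = (9, 10).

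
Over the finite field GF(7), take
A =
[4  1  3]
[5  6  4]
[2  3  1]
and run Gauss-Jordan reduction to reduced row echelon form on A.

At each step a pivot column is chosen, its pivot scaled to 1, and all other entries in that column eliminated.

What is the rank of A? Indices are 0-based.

step 1: normalize row 0 (÷4) = (1, 2, 6)
  row 1: subtract 5×row0 = (0, 3, 2)
  row 2: subtract 2×row0 = (0, 6, 3)
step 2: normalize row 1 (÷3) = (0, 1, 3)
  row 0: subtract 2×row1 = (1, 0, 0)
  row 2: subtract 6×row1 = (0, 0, 6)
step 3: normalize row 2 (÷6) = (0, 0, 1)
  row 1: subtract 3×row2 = (0, 1, 0)

rank = 3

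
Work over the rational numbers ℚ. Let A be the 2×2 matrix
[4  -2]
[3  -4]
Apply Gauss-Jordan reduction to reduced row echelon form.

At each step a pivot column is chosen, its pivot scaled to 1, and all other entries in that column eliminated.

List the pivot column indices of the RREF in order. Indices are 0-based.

pivot columns: 0, 1

pivot(0,0)=4: scale R0 → (1, -1/2)
  clear (1,0): R1 −= (3)R0 → (0, -5/2)
pivot(1,1)=-5/2: scale R1 → (0, 1)
  clear (0,1): R0 −= (-1/2)R1 → (1, 0)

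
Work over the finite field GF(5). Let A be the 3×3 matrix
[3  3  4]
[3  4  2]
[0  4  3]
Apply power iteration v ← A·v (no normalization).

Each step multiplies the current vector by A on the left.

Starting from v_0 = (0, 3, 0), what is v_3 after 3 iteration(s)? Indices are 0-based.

v_0 = (0, 3, 0).
v_1 = A·v_0 = (4, 2, 2).
v_2 = A·v_1 = (1, 4, 4).
v_3 = A·v_2 = (1, 2, 3).

v_3 = (1, 2, 3)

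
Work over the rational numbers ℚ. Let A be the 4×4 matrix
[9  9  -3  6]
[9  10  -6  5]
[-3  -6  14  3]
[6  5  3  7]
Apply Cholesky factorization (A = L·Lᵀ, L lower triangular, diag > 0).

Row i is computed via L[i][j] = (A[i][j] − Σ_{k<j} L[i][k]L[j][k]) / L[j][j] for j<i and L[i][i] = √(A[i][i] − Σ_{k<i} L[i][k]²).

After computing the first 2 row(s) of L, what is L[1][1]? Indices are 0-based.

Step 1: L[0][0] = √(9) = 3.
  L[1][0] = (9) / L[0][0] = 3.
Step 2: L[1][1] = √(1) = 1.

L[1][1] = 1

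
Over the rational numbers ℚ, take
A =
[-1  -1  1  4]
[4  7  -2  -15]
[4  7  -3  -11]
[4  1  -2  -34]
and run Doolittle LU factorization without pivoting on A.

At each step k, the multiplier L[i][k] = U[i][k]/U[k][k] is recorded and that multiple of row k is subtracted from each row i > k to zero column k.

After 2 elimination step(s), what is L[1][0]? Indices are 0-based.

[col 0] pivot -1
  R1 -= -4*R0 → (0, 3, 2, 1)  (L[1][0] := -4)
  R2 -= -4*R0 → (0, 3, 1, 5)  (L[2][0] := -4)
  R3 -= -4*R0 → (0, -3, 2, -18)  (L[3][0] := -4)
[col 1] pivot 3
  R2 -= 1*R1 → (0, 0, -1, 4)  (L[2][1] := 1)
  R3 -= -1*R1 → (0, 0, 4, -17)  (L[3][1] := -1)

L[1][0] = -4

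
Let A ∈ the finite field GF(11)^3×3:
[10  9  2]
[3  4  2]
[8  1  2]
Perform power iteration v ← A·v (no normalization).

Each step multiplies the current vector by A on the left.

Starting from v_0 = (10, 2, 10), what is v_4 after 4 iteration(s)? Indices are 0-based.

v_0 = (10, 2, 10).
v_1 = A·v_0 = (6, 3, 3).
v_2 = A·v_1 = (5, 3, 2).
v_3 = A·v_2 = (4, 9, 3).
v_4 = A·v_3 = (6, 10, 3).

v_4 = (6, 10, 3)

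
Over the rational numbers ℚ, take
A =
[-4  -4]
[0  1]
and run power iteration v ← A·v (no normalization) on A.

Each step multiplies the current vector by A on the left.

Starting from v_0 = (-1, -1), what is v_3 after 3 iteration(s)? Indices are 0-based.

v_0 = (-1, -1).
v_1 = A·v_0 = (8, -1).
v_2 = A·v_1 = (-28, -1).
v_3 = A·v_2 = (116, -1).

v_3 = (116, -1)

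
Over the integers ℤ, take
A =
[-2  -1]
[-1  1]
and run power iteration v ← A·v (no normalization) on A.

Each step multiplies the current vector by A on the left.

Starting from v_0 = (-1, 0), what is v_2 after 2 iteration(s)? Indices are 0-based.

v_0 = (-1, 0).
v_1 = A·v_0 = (2, 1).
v_2 = A·v_1 = (-5, -1).

v_2 = (-5, -1)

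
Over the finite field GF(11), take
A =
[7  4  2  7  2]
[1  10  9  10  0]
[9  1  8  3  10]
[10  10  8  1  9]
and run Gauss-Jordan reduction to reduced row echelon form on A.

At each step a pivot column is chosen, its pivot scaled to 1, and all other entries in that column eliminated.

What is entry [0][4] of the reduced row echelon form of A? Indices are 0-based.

step 1: normalize row 0 (÷7) = (1, 10, 5, 1, 5)
  row 1: subtract 1×row0 = (0, 0, 4, 9, 6)
  row 2: subtract 9×row0 = (0, 10, 7, 5, 9)
  row 3: subtract 10×row0 = (0, 9, 2, 2, 3)
step 2: exchange rows 1,2
step 2: normalize row 1 (÷10) = (0, 1, 4, 6, 2)
  row 0: subtract 10×row1 = (1, 0, 9, 7, 7)
  row 3: subtract 9×row1 = (0, 0, 10, 3, 7)
step 3: normalize row 2 (÷4) = (0, 0, 1, 5, 7)
  row 0: subtract 9×row2 = (1, 0, 0, 6, 10)
  row 1: subtract 4×row2 = (0, 1, 0, 8, 7)
  row 3: subtract 10×row2 = (0, 0, 0, 8, 3)
step 4: normalize row 3 (÷8) = (0, 0, 0, 1, 10)
  row 0: subtract 6×row3 = (1, 0, 0, 0, 5)
  row 1: subtract 8×row3 = (0, 1, 0, 0, 4)
  row 2: subtract 5×row3 = (0, 0, 1, 0, 1)

M[0][4] = 5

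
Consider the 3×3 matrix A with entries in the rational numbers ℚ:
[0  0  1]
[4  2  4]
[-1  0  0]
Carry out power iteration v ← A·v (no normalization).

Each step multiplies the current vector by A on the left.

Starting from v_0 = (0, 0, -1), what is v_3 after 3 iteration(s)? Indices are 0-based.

v_3 = (1, -20, 0)

v_0 = (0, 0, -1).
v_1 = A·v_0 = (-1, -4, 0).
v_2 = A·v_1 = (0, -12, 1).
v_3 = A·v_2 = (1, -20, 0).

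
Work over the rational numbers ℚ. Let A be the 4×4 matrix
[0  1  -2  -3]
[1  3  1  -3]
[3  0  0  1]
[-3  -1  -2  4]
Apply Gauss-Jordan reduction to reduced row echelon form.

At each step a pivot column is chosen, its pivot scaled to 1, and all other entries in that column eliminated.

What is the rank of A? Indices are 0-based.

step 1: exchange rows 0,1
step 1: normalize row 0 (÷1) = (1, 3, 1, -3)
  row 2: subtract 3×row0 = (0, -9, -3, 10)
  row 3: subtract -3×row0 = (0, 8, 1, -5)
step 2: normalize row 1 (÷1) = (0, 1, -2, -3)
  row 0: subtract 3×row1 = (1, 0, 7, 6)
  row 2: subtract -9×row1 = (0, 0, -21, -17)
  row 3: subtract 8×row1 = (0, 0, 17, 19)
step 3: normalize row 2 (÷-21) = (0, 0, 1, 17/21)
  row 0: subtract 7×row2 = (1, 0, 0, 1/3)
  row 1: subtract -2×row2 = (0, 1, 0, -29/21)
  row 3: subtract 17×row2 = (0, 0, 0, 110/21)
step 4: normalize row 3 (÷110/21) = (0, 0, 0, 1)
  row 0: subtract 1/3×row3 = (1, 0, 0, 0)
  row 1: subtract -29/21×row3 = (0, 1, 0, 0)
  row 2: subtract 17/21×row3 = (0, 0, 1, 0)

rank = 4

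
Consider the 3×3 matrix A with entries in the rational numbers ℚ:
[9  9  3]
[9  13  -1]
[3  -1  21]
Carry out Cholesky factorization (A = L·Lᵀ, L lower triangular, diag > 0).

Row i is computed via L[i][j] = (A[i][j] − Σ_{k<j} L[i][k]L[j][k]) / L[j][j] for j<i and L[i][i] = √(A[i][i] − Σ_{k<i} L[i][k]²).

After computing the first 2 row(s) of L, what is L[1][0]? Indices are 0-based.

L[1][0] = 3

Step 1: L[0][0] = √(9) = 3.
  L[1][0] = (9) / L[0][0] = 3.
Step 2: L[1][1] = √(4) = 2.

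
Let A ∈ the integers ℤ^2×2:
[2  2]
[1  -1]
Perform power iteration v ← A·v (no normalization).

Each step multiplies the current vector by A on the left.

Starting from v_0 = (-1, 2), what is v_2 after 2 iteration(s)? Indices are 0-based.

v_2 = (-2, 5)

v_0 = (-1, 2).
v_1 = A·v_0 = (2, -3).
v_2 = A·v_1 = (-2, 5).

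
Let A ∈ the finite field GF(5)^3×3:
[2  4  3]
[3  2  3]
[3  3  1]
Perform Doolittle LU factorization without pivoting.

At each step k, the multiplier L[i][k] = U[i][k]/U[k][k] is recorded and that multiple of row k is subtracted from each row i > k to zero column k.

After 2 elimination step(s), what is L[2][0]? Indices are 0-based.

[col 0] pivot 2
  R1 -= 4*R0 → (0, 1, 1)  (L[1][0] := 4)
  R2 -= 4*R0 → (0, 2, 4)  (L[2][0] := 4)
[col 1] pivot 1
  R2 -= 2*R1 → (0, 0, 2)  (L[2][1] := 2)

L[2][0] = 4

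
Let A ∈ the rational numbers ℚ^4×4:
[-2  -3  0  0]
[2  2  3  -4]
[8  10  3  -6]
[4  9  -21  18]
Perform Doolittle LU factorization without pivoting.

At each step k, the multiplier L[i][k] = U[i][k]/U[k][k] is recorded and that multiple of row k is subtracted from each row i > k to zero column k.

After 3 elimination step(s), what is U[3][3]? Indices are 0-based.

U[3][3] = -2

Step 1: pivot at (0,0) is -2.
  row1 ← row1 − (-1)·row0  ⇒  L[1][0]=-1, U row1=(0, -1, 3, -4)
  row2 ← row2 − (-4)·row0  ⇒  L[2][0]=-4, U row2=(0, -2, 3, -6)
  row3 ← row3 − (-2)·row0  ⇒  L[3][0]=-2, U row3=(0, 3, -21, 18)
Step 2: pivot at (1,1) is -1.
  row2 ← row2 − (2)·row1  ⇒  L[2][1]=2, U row2=(0, 0, -3, 2)
  row3 ← row3 − (-3)·row1  ⇒  L[3][1]=-3, U row3=(0, 0, -12, 6)
Step 3: pivot at (2,2) is -3.
  row3 ← row3 − (4)·row2  ⇒  L[3][2]=4, U row3=(0, 0, 0, -2)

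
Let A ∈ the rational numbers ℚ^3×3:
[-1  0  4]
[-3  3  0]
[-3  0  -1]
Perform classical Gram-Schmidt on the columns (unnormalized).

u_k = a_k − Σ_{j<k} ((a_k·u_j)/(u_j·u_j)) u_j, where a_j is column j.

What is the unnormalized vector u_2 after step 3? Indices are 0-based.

u_2 = (39/10, 0, -13/10)

Step 1: u_0 = a_0 = (-1, -3, -3).
Step 2: u_1 = a_1 − (-9/19)·u_0 = (-9/19, 30/19, -27/19).
Step 3: u_2 = a_2 − (-1/19)·u_0 − (-1/10)·u_1 = (39/10, 0, -13/10).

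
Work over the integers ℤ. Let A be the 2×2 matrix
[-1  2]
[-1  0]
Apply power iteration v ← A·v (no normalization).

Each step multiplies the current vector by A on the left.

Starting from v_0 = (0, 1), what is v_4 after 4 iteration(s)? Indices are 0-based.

v_0 = (0, 1).
v_1 = A·v_0 = (2, 0).
v_2 = A·v_1 = (-2, -2).
v_3 = A·v_2 = (-2, 2).
v_4 = A·v_3 = (6, 2).

v_4 = (6, 2)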